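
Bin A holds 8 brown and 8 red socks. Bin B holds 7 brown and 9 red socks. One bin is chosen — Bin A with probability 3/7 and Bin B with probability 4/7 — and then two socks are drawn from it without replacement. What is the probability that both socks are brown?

From Bin A: P(both brown) = (8/16)(7/15) = 7/30.
From Bin B: P(both brown) = (7/16)(6/15) = 7/40.
Total probability = (3/7)(7/30) + (4/7)(7/40) = 1/5.

1/5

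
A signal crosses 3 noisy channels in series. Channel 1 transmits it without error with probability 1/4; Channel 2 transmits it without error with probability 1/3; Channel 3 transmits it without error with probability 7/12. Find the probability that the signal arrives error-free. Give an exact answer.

7/144

Each stage is reached only if all earlier stages succeed, so
P = 1/4 × 1/3 × 7/12 = 7/144.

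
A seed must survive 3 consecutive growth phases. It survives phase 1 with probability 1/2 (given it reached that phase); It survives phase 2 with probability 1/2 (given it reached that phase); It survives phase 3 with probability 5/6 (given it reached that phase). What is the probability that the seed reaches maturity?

Multiplying along the chain,
P = 1/2 × 1/2 × 5/6 = 5/24.

5/24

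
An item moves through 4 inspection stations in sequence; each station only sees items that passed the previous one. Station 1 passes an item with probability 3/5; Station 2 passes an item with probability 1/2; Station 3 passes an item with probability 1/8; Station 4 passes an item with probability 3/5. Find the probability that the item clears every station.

9/400

The events are sequential, so multiply the conditional probabilities:
P = 3/5 × 1/2 × 1/8 × 3/5 = 9/400.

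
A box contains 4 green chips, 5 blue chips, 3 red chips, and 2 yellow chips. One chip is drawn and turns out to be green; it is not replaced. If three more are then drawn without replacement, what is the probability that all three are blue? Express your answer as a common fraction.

With the first chip removed, 5 blue remain out of 13.
P = 5/13 × 4/12 × 3/11 = 60/1716 = 5/143.

5/143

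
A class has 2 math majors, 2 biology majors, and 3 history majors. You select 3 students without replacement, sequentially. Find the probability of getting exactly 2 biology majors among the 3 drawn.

One ordering (biology majors drawn first) has probability 2/7 × 1/6 × 5/5 = 10/210 = 1/21.
There are C(3,2) = 3 such orderings, each equally likely, so P = 3 × 1/21 = 1/7.

1/7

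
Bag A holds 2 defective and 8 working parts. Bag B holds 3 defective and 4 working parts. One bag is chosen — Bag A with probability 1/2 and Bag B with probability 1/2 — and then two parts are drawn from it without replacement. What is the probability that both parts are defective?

26/315

From Bag A: P(both defective) = (2/10)(1/9) = 1/45.
From Bag B: P(both defective) = (3/7)(2/6) = 1/7.
Total probability = (1/2)(1/45) + (1/2)(1/7) = 26/315.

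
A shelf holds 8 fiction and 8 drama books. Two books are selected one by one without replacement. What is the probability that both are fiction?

7/30

P = 8/16 × 7/15 = 56/240 = 7/30.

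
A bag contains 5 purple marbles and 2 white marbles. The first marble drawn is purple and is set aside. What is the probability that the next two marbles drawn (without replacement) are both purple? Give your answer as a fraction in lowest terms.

After the first draw, 4 of the remaining 6 marbles are purple.
P = 4/6 × 3/5 = 12/30 = 2/5.

2/5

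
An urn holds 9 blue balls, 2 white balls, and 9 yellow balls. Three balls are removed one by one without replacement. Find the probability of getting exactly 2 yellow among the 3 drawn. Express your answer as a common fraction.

33/95

One ordering (yellow drawn first) has probability 9/20 × 8/19 × 11/18 = 792/6840 = 11/95.
There are C(3,2) = 3 such orderings, each equally likely, so P = 3 × 11/95 = 33/95.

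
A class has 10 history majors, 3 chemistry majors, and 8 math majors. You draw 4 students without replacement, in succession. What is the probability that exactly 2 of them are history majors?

One ordering (history majors drawn first) has probability 10/21 × 9/20 × 11/19 × 10/18 = 9900/143640 = 55/798.
There are C(4,2) = 6 such orderings, each equally likely, so P = 6 × 55/798 = 55/133.

55/133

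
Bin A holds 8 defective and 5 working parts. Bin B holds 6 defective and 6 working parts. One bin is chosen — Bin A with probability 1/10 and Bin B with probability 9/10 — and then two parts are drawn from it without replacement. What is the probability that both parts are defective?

2063/8580

From Bin A: P(both defective) = (8/13)(7/12) = 14/39.
From Bin B: P(both defective) = (6/12)(5/11) = 5/22.
Total probability = (1/10)(14/39) + (9/10)(5/22) = 2063/8580.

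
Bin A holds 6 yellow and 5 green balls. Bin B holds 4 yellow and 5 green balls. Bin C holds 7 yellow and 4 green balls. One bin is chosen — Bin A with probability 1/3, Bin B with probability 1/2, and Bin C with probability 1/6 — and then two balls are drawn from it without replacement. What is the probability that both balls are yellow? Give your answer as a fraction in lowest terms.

157/660

From Bin A: P(both yellow) = (6/11)(5/10) = 3/11.
From Bin B: P(both yellow) = (4/9)(3/8) = 1/6.
From Bin C: P(both yellow) = (7/11)(6/10) = 21/55.
Total probability = (1/3)(3/11) + (1/2)(1/6) + (1/6)(21/55) = 157/660.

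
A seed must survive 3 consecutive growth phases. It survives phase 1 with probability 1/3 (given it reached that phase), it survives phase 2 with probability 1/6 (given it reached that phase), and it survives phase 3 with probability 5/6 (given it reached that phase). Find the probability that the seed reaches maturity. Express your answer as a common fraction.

The events are sequential, so multiply the conditional probabilities:
P = 1/3 × 1/6 × 5/6 = 5/108.

5/108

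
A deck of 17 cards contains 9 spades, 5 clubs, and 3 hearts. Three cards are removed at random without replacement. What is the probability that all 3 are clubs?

1/68

P(every draw is a club) = 5/17 × 4/16 × 3/15 = 60/4080 = 1/68.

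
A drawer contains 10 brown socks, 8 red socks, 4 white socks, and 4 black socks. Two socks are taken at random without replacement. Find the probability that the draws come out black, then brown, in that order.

4/65

Multiply the probability of each draw given the previous ones:
P = 4/26 × 10/25 = 40/650 = 4/65.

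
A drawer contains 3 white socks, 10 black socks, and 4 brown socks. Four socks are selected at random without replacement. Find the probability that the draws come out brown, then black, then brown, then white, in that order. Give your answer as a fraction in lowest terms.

Each draw changes the counts, so multiply the conditional probabilities along the sequence:
P = 4/17 × 10/16 × 3/15 × 3/14 = 360/57120 = 3/476.

3/476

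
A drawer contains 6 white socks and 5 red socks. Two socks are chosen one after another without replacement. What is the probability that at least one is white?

P(no white) = 5/11 × 4/10 = 20/110 = 2/11.
P(at least one) = 1 − 2/11 = 9/11.

9/11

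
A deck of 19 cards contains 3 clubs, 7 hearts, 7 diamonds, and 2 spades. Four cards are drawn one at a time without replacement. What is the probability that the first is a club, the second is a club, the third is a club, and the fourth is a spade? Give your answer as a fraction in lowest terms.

Multiply the probability of each draw given the previous ones:
P = 3/19 × 2/18 × 1/17 × 2/16 = 12/93024 = 1/7752.

1/7752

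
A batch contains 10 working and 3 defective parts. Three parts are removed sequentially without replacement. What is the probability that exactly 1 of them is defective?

One ordering (defective drawn first) has probability 3/13 × 10/12 × 9/11 = 270/1716 = 45/286.
There are C(3,1) = 3 such orderings, each equally likely, so P = 3 × 45/286 = 135/286.

135/286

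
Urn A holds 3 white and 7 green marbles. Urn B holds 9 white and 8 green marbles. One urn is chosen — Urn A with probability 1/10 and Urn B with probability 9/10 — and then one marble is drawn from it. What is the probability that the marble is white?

861/1700

From Urn A: P(white) = 3/10.
From Urn B: P(white) = 9/17.
Total probability = (1/10)(3/10) + (9/10)(9/17) = 861/1700.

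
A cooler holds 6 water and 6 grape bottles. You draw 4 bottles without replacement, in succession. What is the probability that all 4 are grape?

P(every draw is grape) = 6/12 × 5/11 × 4/10 × 3/9 = 360/11880 = 1/33.

1/33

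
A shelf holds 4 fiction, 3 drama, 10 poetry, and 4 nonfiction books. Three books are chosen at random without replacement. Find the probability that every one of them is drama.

1/1330

P(all drama) = 3/21 × 2/20 × 1/19 = 6/7980 = 1/1330.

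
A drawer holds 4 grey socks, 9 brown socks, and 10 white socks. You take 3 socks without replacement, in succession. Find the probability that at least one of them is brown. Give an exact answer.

201/253

P(no brown) = 14/23 × 13/22 × 12/21 = 2184/10626 = 52/253.
P(at least one) = 1 − 52/253 = 201/253.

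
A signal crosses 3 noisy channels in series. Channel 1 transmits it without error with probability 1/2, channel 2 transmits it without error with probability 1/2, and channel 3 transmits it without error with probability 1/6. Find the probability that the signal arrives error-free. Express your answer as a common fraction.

1/24

Each stage is reached only if all earlier stages succeed, so
P = 1/2 × 1/2 × 1/6 = 1/24.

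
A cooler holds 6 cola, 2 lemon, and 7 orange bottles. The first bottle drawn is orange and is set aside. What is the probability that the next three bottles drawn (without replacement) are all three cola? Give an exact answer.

With the first bottle removed, 6 cola remain out of 14.
P = 6/14 × 5/13 × 4/12 = 120/2184 = 5/91.

5/91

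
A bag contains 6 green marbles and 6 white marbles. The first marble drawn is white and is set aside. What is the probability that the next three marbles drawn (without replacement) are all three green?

4/33

After the first draw, 6 of the remaining 11 marbles are green.
P = 6/11 × 5/10 × 4/9 = 120/990 = 4/33.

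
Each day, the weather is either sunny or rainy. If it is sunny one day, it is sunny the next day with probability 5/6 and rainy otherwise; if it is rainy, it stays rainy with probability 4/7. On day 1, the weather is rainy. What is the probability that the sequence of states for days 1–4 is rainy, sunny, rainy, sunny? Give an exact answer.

Day 1 is given. For each transition, use the conditional probability from the current state:
P(sunny | rainy) = 3/7; P(rainy | sunny) = 1/6; P(sunny | rainy) = 3/7.
P = 3/7 × 1/6 × 3/7 = 9/294 = 3/98.

3/98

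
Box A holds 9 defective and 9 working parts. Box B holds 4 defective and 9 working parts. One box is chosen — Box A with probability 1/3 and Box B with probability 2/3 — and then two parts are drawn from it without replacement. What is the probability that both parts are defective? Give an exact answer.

86/663

From Box A: P(both defective) = (9/18)(8/17) = 4/17.
From Box B: P(both defective) = (4/13)(3/12) = 1/13.
Total probability = (1/3)(4/17) + (2/3)(1/13) = 86/663.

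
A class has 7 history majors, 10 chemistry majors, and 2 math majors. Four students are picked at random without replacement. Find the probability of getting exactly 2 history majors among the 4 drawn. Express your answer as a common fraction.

231/646

One ordering (history majors drawn first) has probability 7/19 × 6/18 × 12/17 × 11/16 = 5544/93024 = 77/1292.
There are C(4,2) = 6 such orderings, each equally likely, so P = 6 × 77/1292 = 231/646.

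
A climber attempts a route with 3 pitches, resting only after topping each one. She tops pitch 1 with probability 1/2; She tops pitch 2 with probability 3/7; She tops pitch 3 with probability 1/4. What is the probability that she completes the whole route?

3/56

Each stage is reached only if all earlier stages succeed, so
P = 1/2 × 3/7 × 1/4 = 3/56.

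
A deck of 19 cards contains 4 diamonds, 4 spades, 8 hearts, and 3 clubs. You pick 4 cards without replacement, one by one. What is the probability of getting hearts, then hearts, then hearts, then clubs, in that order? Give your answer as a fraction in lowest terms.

Multiply the probability of each draw given the previous ones:
P = 8/19 × 7/18 × 6/17 × 3/16 = 1008/93024 = 7/646.

7/646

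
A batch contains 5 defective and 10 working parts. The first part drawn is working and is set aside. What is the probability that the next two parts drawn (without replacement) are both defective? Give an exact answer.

10/91

With the first part removed, 5 defective remain out of 14.
P = 5/14 × 4/13 = 20/182 = 10/91.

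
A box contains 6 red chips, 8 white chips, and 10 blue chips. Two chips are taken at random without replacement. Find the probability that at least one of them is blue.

P(no blue) = 14/24 × 13/23 = 182/552 = 91/276.
P(at least one) = 1 − 91/276 = 185/276.

185/276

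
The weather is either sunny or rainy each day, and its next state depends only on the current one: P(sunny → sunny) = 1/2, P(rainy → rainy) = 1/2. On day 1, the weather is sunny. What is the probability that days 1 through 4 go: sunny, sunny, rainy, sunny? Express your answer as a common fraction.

Day 1 is given. For each transition, use the conditional probability from the current state:
P(sunny | sunny) = 1/2; P(rainy | sunny) = 1/2; P(sunny | rainy) = 1/2.
P = 1/2 × 1/2 × 1/2 = 1/8.

1/8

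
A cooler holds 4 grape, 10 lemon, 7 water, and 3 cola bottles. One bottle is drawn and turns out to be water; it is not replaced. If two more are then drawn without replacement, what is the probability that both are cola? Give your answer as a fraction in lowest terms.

After the first draw, 3 of the remaining 23 bottles are cola.
P = 3/23 × 2/22 = 6/506 = 3/253.

3/253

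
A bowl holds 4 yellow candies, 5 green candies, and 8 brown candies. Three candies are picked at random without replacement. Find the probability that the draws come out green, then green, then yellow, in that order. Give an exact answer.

Multiply the probability of each draw given the previous ones:
P = 5/17 × 4/16 × 4/15 = 80/4080 = 1/51.

1/51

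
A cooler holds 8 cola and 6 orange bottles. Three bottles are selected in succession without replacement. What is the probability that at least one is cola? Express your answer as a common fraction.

P(no cola) = 6/14 × 5/13 × 4/12 = 120/2184 = 5/91.
P(at least one) = 1 − 5/91 = 86/91.

86/91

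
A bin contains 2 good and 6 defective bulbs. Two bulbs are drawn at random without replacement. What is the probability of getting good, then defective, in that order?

Multiply the probability of each draw given the previous ones:
P = 2/8 × 6/7 = 12/56 = 3/14.

3/14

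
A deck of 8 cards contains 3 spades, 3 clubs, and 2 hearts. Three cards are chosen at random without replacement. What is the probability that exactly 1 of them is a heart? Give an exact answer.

15/28

One ordering (a heart drawn first) has probability 2/8 × 6/7 × 5/6 = 60/336 = 5/28.
There are C(3,1) = 3 such orderings, each equally likely, so P = 3 × 5/28 = 15/28.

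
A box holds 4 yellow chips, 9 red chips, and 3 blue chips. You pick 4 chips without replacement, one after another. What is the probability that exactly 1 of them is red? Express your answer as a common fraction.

9/52

One ordering (red drawn first) has probability 9/16 × 7/15 × 6/14 × 5/13 = 1890/43680 = 9/208.
There are C(4,1) = 4 such orderings, each equally likely, so P = 4 × 9/208 = 9/52.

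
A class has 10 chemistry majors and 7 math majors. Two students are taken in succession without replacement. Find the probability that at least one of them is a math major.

P(no math majors) = 10/17 × 9/16 = 90/272 = 45/136.
P(at least one) = 1 − 45/136 = 91/136.

91/136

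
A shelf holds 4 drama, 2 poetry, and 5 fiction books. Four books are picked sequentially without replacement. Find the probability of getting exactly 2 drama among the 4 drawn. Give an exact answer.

21/55

One ordering (drama drawn first) has probability 4/11 × 3/10 × 7/9 × 6/8 = 504/7920 = 7/110.
There are C(4,2) = 6 such orderings, each equally likely, so P = 6 × 7/110 = 21/55.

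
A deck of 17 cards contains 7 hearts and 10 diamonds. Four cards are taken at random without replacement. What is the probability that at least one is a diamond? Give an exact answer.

67/68

P(no diamonds) = 7/17 × 6/16 × 5/15 × 4/14 = 840/57120 = 1/68.
P(at least one) = 1 − 1/68 = 67/68.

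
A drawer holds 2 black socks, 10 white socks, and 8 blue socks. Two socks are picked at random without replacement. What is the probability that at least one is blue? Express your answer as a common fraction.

62/95

P(no blue) = 12/20 × 11/19 = 132/380 = 33/95.
P(at least one) = 1 − 33/95 = 62/95.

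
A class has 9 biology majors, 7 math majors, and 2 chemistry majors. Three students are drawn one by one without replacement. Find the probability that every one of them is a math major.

35/816

P(every draw is a math major) = 7/18 × 6/17 × 5/16 = 210/4896 = 35/816.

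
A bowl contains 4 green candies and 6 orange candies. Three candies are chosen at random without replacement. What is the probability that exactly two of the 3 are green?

One ordering (green drawn first) has probability 4/10 × 3/9 × 6/8 = 72/720 = 1/10.
There are C(3,2) = 3 such orderings, each equally likely, so P = 3 × 1/10 = 3/10.

3/10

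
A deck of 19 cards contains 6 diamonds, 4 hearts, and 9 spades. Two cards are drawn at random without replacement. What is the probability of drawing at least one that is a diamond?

P(no diamonds) = 13/19 × 12/18 = 156/342 = 26/57.
P(at least one) = 1 − 26/57 = 31/57.

31/57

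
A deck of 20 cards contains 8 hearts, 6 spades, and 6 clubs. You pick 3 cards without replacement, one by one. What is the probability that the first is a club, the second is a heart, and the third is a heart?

Multiply the probability of each draw given the previous ones:
P = 6/20 × 8/19 × 7/18 = 336/6840 = 14/285.

14/285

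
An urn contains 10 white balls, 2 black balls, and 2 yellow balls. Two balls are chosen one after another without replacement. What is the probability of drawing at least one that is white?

85/91

P(no white) = 4/14 × 3/13 = 12/182 = 6/91.
P(at least one) = 1 − 6/91 = 85/91.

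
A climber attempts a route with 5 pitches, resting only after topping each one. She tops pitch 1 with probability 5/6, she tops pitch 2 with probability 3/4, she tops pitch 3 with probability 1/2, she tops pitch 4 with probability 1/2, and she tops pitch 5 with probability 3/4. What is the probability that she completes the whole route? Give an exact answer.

Each stage is reached only if all earlier stages succeed, so
P = 5/6 × 3/4 × 1/2 × 1/2 × 3/4 = 45/384 = 15/128.

15/128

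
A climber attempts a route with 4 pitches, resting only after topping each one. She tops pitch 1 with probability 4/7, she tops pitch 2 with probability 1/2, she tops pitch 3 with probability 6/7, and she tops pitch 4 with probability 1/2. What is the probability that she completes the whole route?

6/49

The events are sequential, so multiply the conditional probabilities:
P = 4/7 × 1/2 × 6/7 × 1/2 = 24/196 = 6/49.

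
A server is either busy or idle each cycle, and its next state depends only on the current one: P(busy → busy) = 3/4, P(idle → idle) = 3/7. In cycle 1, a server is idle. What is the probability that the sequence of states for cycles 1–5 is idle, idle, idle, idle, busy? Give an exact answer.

Cycle 1 is given. For each transition, use the conditional probability from the current state:
P(idle | idle) = 3/7; P(idle | idle) = 3/7; P(idle | idle) = 3/7; P(busy | idle) = 4/7.
P = 3/7 × 3/7 × 3/7 × 4/7 = 108/2401.

108/2401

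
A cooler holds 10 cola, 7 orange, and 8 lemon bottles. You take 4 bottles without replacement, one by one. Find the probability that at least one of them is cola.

2257/2530

P(no cola) = 15/25 × 14/24 × 13/23 × 12/22 = 32760/303600 = 273/2530.
P(at least one) = 1 − 273/2530 = 2257/2530.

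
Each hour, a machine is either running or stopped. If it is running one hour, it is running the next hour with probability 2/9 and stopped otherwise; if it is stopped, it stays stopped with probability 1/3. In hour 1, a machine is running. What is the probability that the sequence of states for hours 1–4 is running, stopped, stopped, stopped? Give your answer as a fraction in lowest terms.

Hour 1 is given. For each transition, use the conditional probability from the current state:
P(stopped | running) = 7/9; P(stopped | stopped) = 1/3; P(stopped | stopped) = 1/3.
P = 7/9 × 1/3 × 1/3 = 7/81.

7/81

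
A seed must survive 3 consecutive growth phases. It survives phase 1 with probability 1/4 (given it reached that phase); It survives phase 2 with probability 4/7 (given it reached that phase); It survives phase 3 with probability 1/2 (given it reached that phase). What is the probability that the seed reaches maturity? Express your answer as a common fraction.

Each stage is reached only if all earlier stages succeed, so
P = 1/4 × 4/7 × 1/2 = 4/56 = 1/14.

1/14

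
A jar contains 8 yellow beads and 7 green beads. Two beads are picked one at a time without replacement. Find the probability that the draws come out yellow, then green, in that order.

4/15

Each draw changes the counts, so multiply the conditional probabilities along the sequence:
P = 8/15 × 7/14 = 56/210 = 4/15.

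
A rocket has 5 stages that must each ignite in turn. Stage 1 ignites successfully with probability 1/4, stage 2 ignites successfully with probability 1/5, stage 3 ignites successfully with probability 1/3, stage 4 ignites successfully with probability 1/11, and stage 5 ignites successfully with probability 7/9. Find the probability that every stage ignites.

The events are sequential, so multiply the conditional probabilities:
P = 1/4 × 1/5 × 1/3 × 1/11 × 7/9 = 7/5940.

7/5940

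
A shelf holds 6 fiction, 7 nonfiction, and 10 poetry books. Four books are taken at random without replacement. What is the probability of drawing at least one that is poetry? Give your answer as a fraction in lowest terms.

148/161

P(no poetry) = 13/23 × 12/22 × 11/21 × 10/20 = 17160/212520 = 13/161.
P(at least one) = 1 − 13/161 = 148/161.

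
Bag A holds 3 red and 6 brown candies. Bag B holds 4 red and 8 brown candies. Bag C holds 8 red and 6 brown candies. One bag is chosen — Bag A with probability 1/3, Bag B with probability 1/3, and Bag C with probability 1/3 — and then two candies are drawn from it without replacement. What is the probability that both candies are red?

827/5148

From Bag A: P(both red) = (3/9)(2/8) = 1/12.
From Bag B: P(both red) = (4/12)(3/11) = 1/11.
From Bag C: P(both red) = (8/14)(7/13) = 4/13.
Total probability = (1/3)(1/12) + (1/3)(1/11) + (1/3)(4/13) = 827/5148.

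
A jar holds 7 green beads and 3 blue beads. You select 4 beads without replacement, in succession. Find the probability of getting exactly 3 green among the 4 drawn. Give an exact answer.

One ordering (green drawn first) has probability 7/10 × 6/9 × 5/8 × 3/7 = 630/5040 = 1/8.
There are C(4,3) = 4 such orderings, each equally likely, so P = 4 × 1/8 = 1/2.

1/2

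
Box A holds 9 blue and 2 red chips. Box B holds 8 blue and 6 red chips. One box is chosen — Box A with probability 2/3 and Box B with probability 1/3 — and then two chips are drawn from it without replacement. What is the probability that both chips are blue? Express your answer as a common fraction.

1156/2145

From Box A: P(both blue) = (9/11)(8/10) = 36/55.
From Box B: P(both blue) = (8/14)(7/13) = 4/13.
Total probability = (2/3)(36/55) + (1/3)(4/13) = 1156/2145.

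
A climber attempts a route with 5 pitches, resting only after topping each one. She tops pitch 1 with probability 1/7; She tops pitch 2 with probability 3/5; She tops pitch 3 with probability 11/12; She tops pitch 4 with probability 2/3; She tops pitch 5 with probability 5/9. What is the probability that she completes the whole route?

Multiplying along the chain,
P = 1/7 × 3/5 × 11/12 × 2/3 × 5/9 = 330/11340 = 11/378.

11/378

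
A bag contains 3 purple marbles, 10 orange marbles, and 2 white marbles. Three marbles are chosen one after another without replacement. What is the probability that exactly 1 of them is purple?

198/455

One ordering (purple drawn first) has probability 3/15 × 12/14 × 11/13 = 396/2730 = 66/455.
There are C(3,1) = 3 such orderings, each equally likely, so P = 3 × 66/455 = 198/455.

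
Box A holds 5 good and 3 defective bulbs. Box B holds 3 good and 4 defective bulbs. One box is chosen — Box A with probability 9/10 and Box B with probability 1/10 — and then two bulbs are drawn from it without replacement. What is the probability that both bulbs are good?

47/140

From Box A: P(both good) = (5/8)(4/7) = 5/14.
From Box B: P(both good) = (3/7)(2/6) = 1/7.
Total probability = (9/10)(5/14) + (1/10)(1/7) = 47/140.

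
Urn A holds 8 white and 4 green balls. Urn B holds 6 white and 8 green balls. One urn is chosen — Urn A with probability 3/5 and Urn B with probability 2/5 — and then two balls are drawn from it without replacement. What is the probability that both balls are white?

From Urn A: P(both white) = (8/12)(7/11) = 14/33.
From Urn B: P(both white) = (6/14)(5/13) = 15/91.
Total probability = (3/5)(14/33) + (2/5)(15/91) = 1604/5005.

1604/5005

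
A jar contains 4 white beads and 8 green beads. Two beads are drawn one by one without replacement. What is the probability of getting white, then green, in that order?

Multiply the probability of each draw given the previous ones:
P = 4/12 × 8/11 = 32/132 = 8/33.

8/33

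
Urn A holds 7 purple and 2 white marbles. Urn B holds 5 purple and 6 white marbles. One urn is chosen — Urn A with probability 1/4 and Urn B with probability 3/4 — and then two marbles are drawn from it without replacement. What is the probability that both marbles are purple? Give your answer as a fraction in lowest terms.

From Urn A: P(both purple) = (7/9)(6/8) = 7/12.
From Urn B: P(both purple) = (5/11)(4/10) = 2/11.
Total probability = (1/4)(7/12) + (3/4)(2/11) = 149/528.

149/528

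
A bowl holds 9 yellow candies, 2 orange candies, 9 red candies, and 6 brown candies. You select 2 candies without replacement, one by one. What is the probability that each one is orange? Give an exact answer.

1/325

P(every draw is orange) = 2/26 × 1/25 = 2/650 = 1/325.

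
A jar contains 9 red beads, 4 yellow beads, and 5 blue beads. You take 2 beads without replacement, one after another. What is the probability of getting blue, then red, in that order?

5/34

Chain rule:
P = 5/18 × 9/17 = 45/306 = 5/34.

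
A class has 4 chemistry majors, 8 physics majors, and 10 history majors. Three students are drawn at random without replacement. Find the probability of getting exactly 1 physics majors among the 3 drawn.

26/55

One ordering (a physics major drawn first) has probability 8/22 × 14/21 × 13/20 = 1456/9240 = 26/165.
There are C(3,1) = 3 such orderings, each equally likely, so P = 3 × 26/165 = 26/55.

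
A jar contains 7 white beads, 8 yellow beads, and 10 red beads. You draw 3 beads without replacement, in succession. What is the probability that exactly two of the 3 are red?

27/92

One ordering (red drawn first) has probability 10/25 × 9/24 × 15/23 = 1350/13800 = 9/92.
There are C(3,2) = 3 such orderings, each equally likely, so P = 3 × 9/92 = 27/92.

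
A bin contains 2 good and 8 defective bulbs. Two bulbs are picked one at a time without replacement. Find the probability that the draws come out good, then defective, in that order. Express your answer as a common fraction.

Multiply the probability of each draw given the previous ones:
P = 2/10 × 8/9 = 16/90 = 8/45.

8/45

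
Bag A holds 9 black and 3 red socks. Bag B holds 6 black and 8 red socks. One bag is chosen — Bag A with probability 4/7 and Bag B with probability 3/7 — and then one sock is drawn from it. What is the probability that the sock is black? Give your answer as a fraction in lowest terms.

From Bag A: P(black) = 9/12.
From Bag B: P(black) = 6/14.
Total probability = (4/7)(9/12) + (3/7)(6/14) = 30/49.

30/49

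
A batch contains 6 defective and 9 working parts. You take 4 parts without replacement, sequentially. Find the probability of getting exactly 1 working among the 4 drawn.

One ordering (working drawn first) has probability 9/15 × 6/14 × 5/13 × 4/12 = 1080/32760 = 3/91.
There are C(4,1) = 4 such orderings, each equally likely, so P = 4 × 3/91 = 12/91.

12/91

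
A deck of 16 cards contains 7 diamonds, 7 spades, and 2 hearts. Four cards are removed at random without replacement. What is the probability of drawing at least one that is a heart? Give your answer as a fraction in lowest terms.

P(no hearts) = 14/16 × 13/15 × 12/14 × 11/13 = 24024/43680 = 11/20.
P(at least one) = 1 − 11/20 = 9/20.

9/20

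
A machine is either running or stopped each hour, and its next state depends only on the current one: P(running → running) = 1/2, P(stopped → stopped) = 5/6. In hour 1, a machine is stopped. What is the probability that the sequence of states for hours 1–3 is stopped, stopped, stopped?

25/36

Hour 1 is given. For each transition, use the conditional probability from the current state:
P(stopped | stopped) = 5/6; P(stopped | stopped) = 5/6.
P = 5/6 × 5/6 = 25/36.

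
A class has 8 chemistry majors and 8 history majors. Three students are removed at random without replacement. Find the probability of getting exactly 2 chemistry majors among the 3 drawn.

2/5

One ordering (chemistry majors drawn first) has probability 8/16 × 7/15 × 8/14 = 448/3360 = 2/15.
There are C(3,2) = 3 such orderings, each equally likely, so P = 3 × 2/15 = 2/5.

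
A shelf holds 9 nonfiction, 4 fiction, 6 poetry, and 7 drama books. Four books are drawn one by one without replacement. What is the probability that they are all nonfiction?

63/7475

P = 9/26 × 8/25 × 7/24 × 6/23 = 3024/358800 = 63/7475.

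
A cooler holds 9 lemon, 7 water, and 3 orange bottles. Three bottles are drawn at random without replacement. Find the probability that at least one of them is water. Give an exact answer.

749/969

P(no water) = 12/19 × 11/18 × 10/17 = 1320/5814 = 220/969.
P(at least one) = 1 − 220/969 = 749/969.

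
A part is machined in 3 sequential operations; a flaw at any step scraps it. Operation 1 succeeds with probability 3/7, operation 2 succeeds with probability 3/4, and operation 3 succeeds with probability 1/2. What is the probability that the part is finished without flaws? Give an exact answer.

9/56

The events are sequential, so multiply the conditional probabilities:
P = 3/7 × 3/4 × 1/2 = 9/56.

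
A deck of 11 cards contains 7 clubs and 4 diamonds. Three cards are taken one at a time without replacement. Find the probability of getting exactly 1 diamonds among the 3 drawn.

28/55

One ordering (a diamond drawn first) has probability 4/11 × 7/10 × 6/9 = 168/990 = 28/165.
There are C(3,1) = 3 such orderings, each equally likely, so P = 3 × 28/165 = 28/55.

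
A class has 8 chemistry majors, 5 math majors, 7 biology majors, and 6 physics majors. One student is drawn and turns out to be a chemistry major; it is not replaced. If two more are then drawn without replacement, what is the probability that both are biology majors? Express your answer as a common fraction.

After the first draw, 7 of the remaining 25 students are biology majors.
P = 7/25 × 6/24 = 42/600 = 7/100.

7/100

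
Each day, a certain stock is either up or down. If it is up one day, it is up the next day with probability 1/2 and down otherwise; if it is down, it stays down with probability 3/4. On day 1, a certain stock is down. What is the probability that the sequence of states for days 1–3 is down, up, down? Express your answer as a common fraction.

Day 1 is given. For each transition, use the conditional probability from the current state:
P(up | down) = 1/4; P(down | up) = 1/2.
P = 1/4 × 1/2 = 1/8.

1/8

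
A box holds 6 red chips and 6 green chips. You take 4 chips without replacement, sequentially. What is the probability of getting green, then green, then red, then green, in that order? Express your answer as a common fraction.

Chain rule:
P = 6/12 × 5/11 × 6/10 × 4/9 = 720/11880 = 2/33.

2/33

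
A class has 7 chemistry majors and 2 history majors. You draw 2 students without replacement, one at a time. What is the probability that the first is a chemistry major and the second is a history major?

7/36

Chain rule:
P = 7/9 × 2/8 = 14/72 = 7/36.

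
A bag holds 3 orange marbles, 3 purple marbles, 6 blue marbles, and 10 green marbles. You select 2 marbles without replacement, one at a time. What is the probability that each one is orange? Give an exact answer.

1/77

P = 3/22 × 2/21 = 6/462 = 1/77.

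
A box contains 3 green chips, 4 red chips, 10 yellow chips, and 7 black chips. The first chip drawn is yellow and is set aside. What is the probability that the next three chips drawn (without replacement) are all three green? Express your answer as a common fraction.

With the first chip removed, 3 green remain out of 23.
P = 3/23 × 2/22 × 1/21 = 6/10626 = 1/1771.

1/1771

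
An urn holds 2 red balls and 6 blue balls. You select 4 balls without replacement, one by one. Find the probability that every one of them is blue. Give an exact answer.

P(all blue) = 6/8 × 5/7 × 4/6 × 3/5 = 360/1680 = 3/14.

3/14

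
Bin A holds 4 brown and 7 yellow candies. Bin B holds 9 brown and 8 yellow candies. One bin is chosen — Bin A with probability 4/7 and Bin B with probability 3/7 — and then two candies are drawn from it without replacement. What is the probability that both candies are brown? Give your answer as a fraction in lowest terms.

2301/13090

From Bin A: P(both brown) = (4/11)(3/10) = 6/55.
From Bin B: P(both brown) = (9/17)(8/16) = 9/34.
Total probability = (4/7)(6/55) + (3/7)(9/34) = 2301/13090.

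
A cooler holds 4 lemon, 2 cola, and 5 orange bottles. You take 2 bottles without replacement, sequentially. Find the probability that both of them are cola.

P(every draw is cola) = 2/11 × 1/10 = 2/110 = 1/55.

1/55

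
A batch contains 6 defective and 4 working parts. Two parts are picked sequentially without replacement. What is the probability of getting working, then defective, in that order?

4/15

Chain rule:
P = 4/10 × 6/9 = 24/90 = 4/15.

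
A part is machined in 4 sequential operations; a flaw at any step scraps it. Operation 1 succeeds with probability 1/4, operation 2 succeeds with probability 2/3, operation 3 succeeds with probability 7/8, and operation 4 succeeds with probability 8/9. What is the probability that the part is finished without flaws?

Each stage is reached only if all earlier stages succeed, so
P = 1/4 × 2/3 × 7/8 × 8/9 = 112/864 = 7/54.

7/54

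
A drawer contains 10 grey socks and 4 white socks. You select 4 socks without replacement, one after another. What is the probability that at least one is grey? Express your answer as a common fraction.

1000/1001

P(no grey) = 4/14 × 3/13 × 2/12 × 1/11 = 24/24024 = 1/1001.
P(at least one) = 1 − 1/1001 = 1000/1001.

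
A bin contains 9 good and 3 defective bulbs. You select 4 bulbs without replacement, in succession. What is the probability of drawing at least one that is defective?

41/55

P(no defective) = 9/12 × 8/11 × 7/10 × 6/9 = 3024/11880 = 14/55.
P(at least one) = 1 − 14/55 = 41/55.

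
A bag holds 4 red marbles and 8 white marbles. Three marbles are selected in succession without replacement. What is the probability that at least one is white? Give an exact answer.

54/55

P(no white) = 4/12 × 3/11 × 2/10 = 24/1320 = 1/55.
P(at least one) = 1 − 1/55 = 54/55.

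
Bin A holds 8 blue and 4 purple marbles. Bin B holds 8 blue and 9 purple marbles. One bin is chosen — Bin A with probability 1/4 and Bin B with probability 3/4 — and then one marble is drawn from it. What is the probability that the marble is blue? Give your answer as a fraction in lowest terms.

53/102

From Bin A: P(blue) = 8/12.
From Bin B: P(blue) = 8/17.
Total probability = (1/4)(8/12) + (3/4)(8/17) = 53/102.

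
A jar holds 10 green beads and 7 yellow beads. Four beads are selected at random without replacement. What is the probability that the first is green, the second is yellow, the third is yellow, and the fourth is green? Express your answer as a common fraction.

9/136

Each draw changes the counts, so multiply the conditional probabilities along the sequence:
P = 10/17 × 7/16 × 6/15 × 9/14 = 3780/57120 = 9/136.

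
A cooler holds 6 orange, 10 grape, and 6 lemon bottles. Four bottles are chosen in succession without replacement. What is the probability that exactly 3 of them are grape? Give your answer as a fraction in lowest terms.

288/1463

One ordering (grape drawn first) has probability 10/22 × 9/21 × 8/20 × 12/19 = 8640/175560 = 72/1463.
There are C(4,3) = 4 such orderings, each equally likely, so P = 4 × 72/1463 = 288/1463.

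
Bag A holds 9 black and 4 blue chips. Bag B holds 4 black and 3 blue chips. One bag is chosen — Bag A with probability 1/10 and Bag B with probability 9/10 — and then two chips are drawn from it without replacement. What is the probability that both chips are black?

138/455

From Bag A: P(both black) = (9/13)(8/12) = 6/13.
From Bag B: P(both black) = (4/7)(3/6) = 2/7.
Total probability = (1/10)(6/13) + (9/10)(2/7) = 138/455.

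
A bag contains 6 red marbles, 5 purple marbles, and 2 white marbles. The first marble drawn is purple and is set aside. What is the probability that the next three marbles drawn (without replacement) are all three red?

1/11

With the first marble removed, 6 red remain out of 12.
P = 6/12 × 5/11 × 4/10 = 120/1320 = 1/11.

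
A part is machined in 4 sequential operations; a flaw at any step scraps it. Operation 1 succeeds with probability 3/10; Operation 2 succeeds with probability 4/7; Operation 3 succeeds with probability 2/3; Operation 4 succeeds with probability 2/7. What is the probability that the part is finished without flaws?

8/245

Multiplying along the chain,
P = 3/10 × 4/7 × 2/3 × 2/7 = 48/1470 = 8/245.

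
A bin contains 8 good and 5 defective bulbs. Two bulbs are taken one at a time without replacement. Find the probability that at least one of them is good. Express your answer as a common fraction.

P(no good) = 5/13 × 4/12 = 20/156 = 5/39.
P(at least one) = 1 − 5/39 = 34/39.

34/39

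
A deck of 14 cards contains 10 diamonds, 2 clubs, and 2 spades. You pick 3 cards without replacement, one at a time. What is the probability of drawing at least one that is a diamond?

90/91

P(no diamonds) = 4/14 × 3/13 × 2/12 = 24/2184 = 1/91.
P(at least one) = 1 − 1/91 = 90/91.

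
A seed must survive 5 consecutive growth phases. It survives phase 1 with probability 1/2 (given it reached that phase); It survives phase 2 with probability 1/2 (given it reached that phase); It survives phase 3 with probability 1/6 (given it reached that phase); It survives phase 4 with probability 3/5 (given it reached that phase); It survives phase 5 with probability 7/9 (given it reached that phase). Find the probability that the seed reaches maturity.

7/360

Multiplying along the chain,
P = 1/2 × 1/2 × 1/6 × 3/5 × 7/9 = 21/1080 = 7/360.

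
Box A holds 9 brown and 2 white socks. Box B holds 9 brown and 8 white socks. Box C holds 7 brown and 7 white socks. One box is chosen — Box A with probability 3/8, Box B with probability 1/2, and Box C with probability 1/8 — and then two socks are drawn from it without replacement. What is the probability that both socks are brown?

39543/97240

From Box A: P(both brown) = (9/11)(8/10) = 36/55.
From Box B: P(both brown) = (9/17)(8/16) = 9/34.
From Box C: P(both brown) = (7/14)(6/13) = 3/13.
Total probability = (3/8)(36/55) + (1/2)(9/34) + (1/8)(3/13) = 39543/97240.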